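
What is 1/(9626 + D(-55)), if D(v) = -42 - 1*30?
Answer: 1/9554 ≈ 0.00010467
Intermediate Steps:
D(v) = -72 (D(v) = -42 - 30 = -72)
1/(9626 + D(-55)) = 1/(9626 - 72) = 1/9554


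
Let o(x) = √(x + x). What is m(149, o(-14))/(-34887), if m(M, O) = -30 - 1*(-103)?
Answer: -73/34887 ≈ -0.0020925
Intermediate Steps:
o(x) = √2*√x (o(x) = √(2*x) = √2*√x)
m(M, O) = 73 (m(M, O) = -30 + 103 = 73)
m(149, o(-14))/(-34887) = 73/(-34887) = 73*(-1/34887) = -73/34887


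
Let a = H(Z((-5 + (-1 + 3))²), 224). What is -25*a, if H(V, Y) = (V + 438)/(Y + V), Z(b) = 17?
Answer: -11375/241 ≈ -47.199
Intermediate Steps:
H(V, Y) = (438 + V)/(V + Y)
a = 455/241 (a = (438 + 17)/(17 + 224) = 455/241 ≈ 1.8880)
-25*a = -25*455/241 = -11375/241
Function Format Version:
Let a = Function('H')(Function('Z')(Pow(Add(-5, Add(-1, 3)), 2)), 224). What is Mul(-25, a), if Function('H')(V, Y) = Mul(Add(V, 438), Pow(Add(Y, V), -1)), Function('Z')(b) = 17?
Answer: Rational(-11375, 241) ≈ -47.199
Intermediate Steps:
Function('H')(V, Y) = Mul(Pow(Add(V, Y), -1), Add(438, V)) (Function('H')(V, Y) = Mul(Add(438, V), Pow(Add(V, Y), -1)) = Mul(Pow(Add(V, Y), -1), Add(438, V)))
a = Rational(455, 241) (a = Mul(Pow(Add(17, 224), -1), Add(438, 17)) = Mul(Pow(241, -1), 455) = Mul(Rational(1, 241), 455) = Rational(455, 241) ≈ 1.8880)
Mul(-25, a) = Mul(-25, Rational(455, 241)) = Rational(-11375, 241)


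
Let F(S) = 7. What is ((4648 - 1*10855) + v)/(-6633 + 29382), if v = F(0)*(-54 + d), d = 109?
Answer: -5822/22749 ≈ -0.25592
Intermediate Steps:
v = 385 (v = 7*(-54 + 109) = 7*55 = 385)
((4648 - 1*10855) + v)/(-6633 + 29382) = ((4648 - 1*10855) + 385)/(-6633 + 29382) = ((4648 - 10855) + 385)/22749 = (-6207 + 385)*(1/22749) = -5822*1/22749 = -5822/22749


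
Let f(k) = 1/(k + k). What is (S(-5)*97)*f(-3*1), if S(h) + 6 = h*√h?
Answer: 97 + 485*I*√5/6 ≈ 97.0 + 180.75*I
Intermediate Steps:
f(k) = 1/(2*k)
S(h) = -6 + h^(3/2) (S(h) = -6 + h*√h = -6 + h^(3/2))
(S(-5)*97)*f(-3*1) = ((-6 + (-5)^(3/2))*97)*(1/(2*((-3*1)))) = ((-6 - 5*I*√5)*97)*((½)/(-3)) = (-582 - 485*I*√5)*((½)*(-⅓)) = (-582 - 485*I*√5)*(-⅙) = 97 + 485*I*√5/6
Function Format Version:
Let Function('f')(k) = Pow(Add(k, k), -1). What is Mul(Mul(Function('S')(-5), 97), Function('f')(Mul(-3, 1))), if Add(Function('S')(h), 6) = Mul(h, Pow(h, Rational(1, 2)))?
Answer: Add(97, Mul(Rational(485, 6), I, Pow(5, Rational(1, 2)))) ≈ Add(97.000, Mul(180.75, I))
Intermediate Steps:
Function('f')(k) = Mul(Rational(1, 2), Pow(k, -1)) (Function('f')(k) = Pow(Mul(2, k), -1) = Mul(Rational(1, 2), Pow(k, -1)))
Function('S')(h) = Add(-6, Pow(h, Rational(3, 2))) (Function('S')(h) = Add(-6, Mul(h, Pow(h, Rational(1, 2)))) = Add(-6, Pow(h, Rational(3, 2))))
Mul(Mul(Function('S')(-5), 97), Function('f')(Mul(-3, 1))) = Mul(Mul(Add(-6, Pow(-5, Rational(3, 2))), 97), Mul(Rational(1, 2), Pow(Mul(-3, 1), -1))) = Mul(Mul(Add(-6, Mul(-5, I, Pow(5, Rational(1, 2)))), 97), Mul(Rational(1, 2), Pow(-3, -1))) = Mul(Add(-582, Mul(-485, I, Pow(5, Rational(1, 2)))), Mul(Rational(1, 2), Rational(-1, 3))) = Mul(Add(-582, Mul(-485, I, Pow(5, Rational(1, 2)))), Rational(-1, 6)) = Add(97, Mul(Rational(485, 6), I, Pow(5, Rational(1, 2))))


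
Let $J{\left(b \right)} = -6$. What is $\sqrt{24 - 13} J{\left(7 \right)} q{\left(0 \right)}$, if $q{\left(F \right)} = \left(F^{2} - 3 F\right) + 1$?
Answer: $- 6 \sqrt{11} \approx -19.9$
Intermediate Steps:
$q{\left(F \right)} = 1 + F^{2} - 3 F$
$\sqrt{24 - 13} J{\left(7 \right)} q{\left(0 \right)} = \sqrt{24 - 13} \left(-6\right) \left(1 + 0^{2} - 0\right) = \sqrt{11} \left(-6\right) \left(1 + 0 + 0\right) = - 6 \sqrt{11} \cdot 1 = - 6 \sqrt{11}$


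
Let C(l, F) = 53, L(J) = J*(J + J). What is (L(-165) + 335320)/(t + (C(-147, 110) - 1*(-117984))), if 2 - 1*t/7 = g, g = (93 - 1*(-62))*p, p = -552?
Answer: 389770/716971 ≈ 0.54363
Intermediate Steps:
L(J) = 2*J² (L(J) = J*(2*J) = 2*J²)
g = -85560 (g = (93 - 1*(-62))*(-552) = (93 + 62)*(-552) = 155*(-552) = -85560)
t = 598934 (t = 14 - 7*(-85560) = 14 + 598920 = 598934)
(L(-165) + 335320)/(t + (C(-147, 110) - 1*(-117984))) = (2*(-165)² + 335320)/(598934 + (53 - 1*(-117984))) = (2*27225 + 335320)/(598934 + (53 + 117984)) = (54450 + 335320)/(598934 + 118037) = 389770/716971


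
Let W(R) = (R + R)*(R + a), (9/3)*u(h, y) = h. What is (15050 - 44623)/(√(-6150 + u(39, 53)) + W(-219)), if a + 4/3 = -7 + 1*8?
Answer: -2841018964/9229066761 + 561887*I*√17/9229066761 ≈ -0.30783 + 0.00025102*I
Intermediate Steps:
u(h, y) = h/3
a = -⅓ (a = -4/3 + (-7 + 1*8) = -4/3 + (-7 + 8) = -4/3 + 1 = -⅓ ≈ -0.33333)
W(R) = 2*R*(-⅓ + R) (W(R) = (R + R)*(R - ⅓) = (2*R)*(-⅓ + R) = 2*R*(-⅓ + R))
(15050 - 44623)/(√(-6150 + u(39, 53)) + W(-219)) = (15050 - 44623)/(√(-6150 + (⅓)*39) + (⅔)*(-219)*(-1 + 3*(-219))) = -29573/(√(-6150 + 13) + (⅔)*(-219)*(-1 - 657)) = -29573/(√(-6137) + (⅔)*(-219)*(-658)) = -29573/(19*I*√17 + 96068) = -29573/(96068 + 19*I*√17)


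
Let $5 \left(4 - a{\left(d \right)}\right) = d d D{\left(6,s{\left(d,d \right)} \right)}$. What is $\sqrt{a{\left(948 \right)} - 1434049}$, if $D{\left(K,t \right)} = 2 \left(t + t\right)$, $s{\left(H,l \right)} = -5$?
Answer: $\sqrt{2160771} \approx 1470.0$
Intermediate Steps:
$D{\left(K,t \right)} = 4 t$ ($D{\left(K,t \right)} = 2 \cdot 2 t = 4 t$)
$a{\left(d \right)} = 4 + 4 d^{2}$ ($a{\left(d \right)} = 4 - \frac{d d 4 \left(-5\right)}{5} = 4 - \frac{d^{2} \left(-20\right)}{5} = 4 - \frac{\left(-20\right) d^{2}}{5} = 4 + 4 d^{2}$)
$\sqrt{a{\left(948 \right)} - 1434049} = \sqrt{\left(4 + 4 \cdot 948^{2}\right) - 1434049} = \sqrt{\left(4 + 4 \cdot 898704\right) - 1434049} = \sqrt{\left(4 + 3594816\right) - 1434049} = \sqrt{3594820 - 1434049} = \sqrt{2160771}$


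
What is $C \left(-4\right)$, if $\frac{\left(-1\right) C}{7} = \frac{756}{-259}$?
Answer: $- \frac{3024}{37} \approx -81.73$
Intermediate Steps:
$C = \frac{756}{37}$ ($C = - 7 \frac{756}{-259} = - 7 \cdot 756 \left(- \frac{1}{259}\right) = \left(-7\right) \left(- \frac{108}{37}\right) = \frac{756}{37} \approx 20.432$)
$C \left(-4\right) = \frac{756}{37} \left(-4\right) = - \frac{3024}{37}$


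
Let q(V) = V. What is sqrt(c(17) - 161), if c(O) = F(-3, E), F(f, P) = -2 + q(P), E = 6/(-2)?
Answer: I*sqrt(166) ≈ 12.884*I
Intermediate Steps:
E = -3 (E = 6*(-1/2) = -3)
F(f, P) = -2 + P
c(O) = -5 (c(O) = -2 - 3 = -5)
sqrt(c(17) - 161) = sqrt(-5 - 161) = sqrt(-166) = I*sqrt(166)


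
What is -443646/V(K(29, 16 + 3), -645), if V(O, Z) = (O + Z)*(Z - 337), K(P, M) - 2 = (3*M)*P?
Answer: 221823/495910 ≈ 0.44730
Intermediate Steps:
K(P, M) = 2 + 3*M*P (K(P, M) = 2 + (3*M)*P = 2 + 3*M*P)
V(O, Z) = (-337 + Z)*(O + Z) (V(O, Z) = (O + Z)*(-337 + Z) = (-337 + Z)*(O + Z))
-443646/V(K(29, 16 + 3), -645) = -443646/((-645)² - 337*(2 + 3*(16 + 3)*29) - 337*(-645) + (2 + 3*(16 + 3)*29)*(-645)) = -443646/(416025 - 337*(2 + 3*19*29) + 217365 + (2 + 3*19*29)*(-645)) = -443646/(416025 - 337*(2 + 1653) + 217365 + (2 + 1653)*(-645)) = -443646/(416025 - 337*1655 + 217365 + 1655*(-645)) = -443646/(416025 - 557735 + 217365 - 1067475) = -443646/(-991820) = -443646*(-1/991820) = 221823/495910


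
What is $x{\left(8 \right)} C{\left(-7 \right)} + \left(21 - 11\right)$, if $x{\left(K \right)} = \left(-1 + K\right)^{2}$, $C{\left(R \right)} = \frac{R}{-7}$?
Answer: $59$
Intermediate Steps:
$C{\left(R \right)} = - \frac{R}{7}$ ($C{\left(R \right)} = R \left(- \frac{1}{7}\right) = - \frac{R}{7}$)
$x{\left(8 \right)} C{\left(-7 \right)} + \left(21 - 11\right) = \left(-1 + 8\right)^{2} \left(\left(- \frac{1}{7}\right) \left(-7\right)\right) + \left(21 - 11\right) = 7^{2} \cdot 1 + 10 = 49 \cdot 1 + 10 = 49 + 10 = 59$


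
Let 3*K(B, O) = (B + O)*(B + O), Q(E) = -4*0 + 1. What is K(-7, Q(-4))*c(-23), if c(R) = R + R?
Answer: -552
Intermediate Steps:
c(R) = 2*R
Q(E) = 1 (Q(E) = 0 + 1 = 1)
K(B, O) = (B + O)²/3 (K(B, O) = ((B + O)*(B + O))/3 = (B + O)²/3)
K(-7, Q(-4))*c(-23) = ((-7 + 1)²/3)*(2*(-23)) = ((⅓)*(-6)²)*(-46) = ((⅓)*36)*(-46) = 12*(-46) = -552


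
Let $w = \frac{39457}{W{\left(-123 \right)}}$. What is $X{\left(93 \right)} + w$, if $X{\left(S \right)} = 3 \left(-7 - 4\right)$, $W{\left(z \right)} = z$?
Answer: $- \frac{43516}{123} \approx -353.79$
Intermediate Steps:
$X{\left(S \right)} = -33$ ($X{\left(S \right)} = 3 \left(-11\right) = -33$)
$w = - \frac{39457}{123}$ ($w = \frac{39457}{-123} = 39457 \left(- \frac{1}{123}\right) = - \frac{39457}{123} \approx -320.79$)
$X{\left(93 \right)} + w = -33 - \frac{39457}{123} = - \frac{43516}{123}$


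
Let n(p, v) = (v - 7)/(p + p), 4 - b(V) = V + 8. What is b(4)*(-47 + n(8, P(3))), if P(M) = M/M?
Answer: 379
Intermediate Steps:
P(M) = 1
b(V) = -4 - V (b(V) = 4 - (V + 8) = 4 - (8 + V) = 4 + (-8 - V) = -4 - V)
n(p, v) = (-7 + v)/(2*p) (n(p, v) = (-7 + v)/((2*p)) = (-7 + v)*(1/(2*p)) = (-7 + v)/(2*p))
b(4)*(-47 + n(8, P(3))) = (-4 - 1*4)*(-47 + (½)*(-7 + 1)/8) = (-4 - 4)*(-47 + (½)*(⅛)*(-6)) = -8*(-47 - 3/8) = -8*(-379/8) = 379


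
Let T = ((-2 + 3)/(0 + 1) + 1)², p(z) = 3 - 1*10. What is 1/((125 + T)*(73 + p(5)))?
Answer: 1/8514 ≈ 0.00011745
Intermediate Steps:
p(z) = -7 (p(z) = 3 - 10 = -7)
T = 4 (T = (1/1 + 1)² = (1*1 + 1)² = (1 + 1)² = 2² = 4)
1/((125 + T)*(73 + p(5))) = 1/((125 + 4)*(73 - 7)) = 1/(129*66) = 1/8514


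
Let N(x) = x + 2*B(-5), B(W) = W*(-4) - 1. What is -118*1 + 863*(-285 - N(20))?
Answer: -296127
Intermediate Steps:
B(W) = -1 - 4*W (B(W) = -4*W - 1 = -1 - 4*W)
N(x) = 38 + x (N(x) = x + 2*(-1 - 4*(-5)) = x + 2*(-1 + 20) = x + 2*19 = x + 38 = 38 + x)
-118*1 + 863*(-285 - N(20)) = -118*1 + 863*(-285 - (38 + 20)) = -118 + 863*(-285 - 1*58) = -118 + 863*(-285 - 58) = -118 + 863*(-343) = -118 - 296009 = -296127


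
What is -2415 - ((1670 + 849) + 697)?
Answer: -5631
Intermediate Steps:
-2415 - ((1670 + 849) + 697) = -2415 - (2519 + 697) = -2415 - 1*3216 = -2415 - 3216 = -5631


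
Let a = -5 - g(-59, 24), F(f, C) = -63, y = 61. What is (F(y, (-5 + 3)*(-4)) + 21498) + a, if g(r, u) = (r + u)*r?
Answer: 19365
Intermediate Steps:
g(r, u) = r*(r + u)
a = -2070 (a = -5 - (-59)*(-59 + 24) = -5 - (-59)*(-35) = -5 - 1*2065 = -5 - 2065 = -2070)
(F(y, (-5 + 3)*(-4)) + 21498) + a = (-63 + 21498) - 2070 = 21435 - 2070 = 19365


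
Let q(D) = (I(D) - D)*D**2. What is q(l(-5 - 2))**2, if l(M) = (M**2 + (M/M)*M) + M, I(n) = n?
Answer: 0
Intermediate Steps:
l(M) = M**2 + 2*M (l(M) = (M**2 + 1*M) + M = (M**2 + M) + M = (M + M**2) + M = M**2 + 2*M)
q(D) = 0 (q(D) = (D - D)*D**2 = 0*D**2 = 0)
q(l(-5 - 2))**2 = 0**2 = 0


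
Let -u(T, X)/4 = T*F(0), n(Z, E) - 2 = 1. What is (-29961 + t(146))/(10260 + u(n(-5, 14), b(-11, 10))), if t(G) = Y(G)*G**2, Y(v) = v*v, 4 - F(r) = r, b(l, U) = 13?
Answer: 454341895/10212 ≈ 44491.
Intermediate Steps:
F(r) = 4 - r
Y(v) = v**2
n(Z, E) = 3 (n(Z, E) = 2 + 1 = 3)
t(G) = G**4 (t(G) = G**2*G**2 = G**4)
u(T, X) = -16*T (u(T, X) = -4*T*(4 - 1*0) = -4*T*(4 + 0) = -4*T*4 = -16*T)
(-29961 + t(146))/(10260 + u(n(-5, 14), b(-11, 10))) = (-29961 + 146**4)/(10260 - 16*3) = (-29961 + 454371856)/(10260 - 48) = 454341895/10212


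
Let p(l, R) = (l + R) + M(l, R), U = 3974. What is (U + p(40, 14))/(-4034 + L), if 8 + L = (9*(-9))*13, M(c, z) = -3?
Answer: -805/1019 ≈ -0.78999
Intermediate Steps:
p(l, R) = -3 + R + l (p(l, R) = (l + R) - 3 = (R + l) - 3 = -3 + R + l)
L = -1061 (L = -8 + (9*(-9))*13 = -8 - 81*13 = -8 - 1053 = -1061)
(U + p(40, 14))/(-4034 + L) = (3974 + (-3 + 14 + 40))/(-4034 - 1061) = (3974 + 51)/(-5095) = 4025*(-1/5095) = -805/1019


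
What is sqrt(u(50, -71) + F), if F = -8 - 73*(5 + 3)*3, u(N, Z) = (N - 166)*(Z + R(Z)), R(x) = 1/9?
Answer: 2*sqrt(14542)/3 ≈ 80.393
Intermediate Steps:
R(x) = 1/9 (R(x) = 1*(1/9) = 1/9)
u(N, Z) = (-166 + N)*(1/9 + Z) (u(N, Z) = (N - 166)*(Z + 1/9) = (-166 + N)*(1/9 + Z))
F = -1760 (F = -8 - 584*3 = -8 - 73*24 = -8 - 1752 = -1760)
sqrt(u(50, -71) + F) = sqrt((-166/9 - 166*(-71) + (1/9)*50 + 50*(-71)) - 1760) = sqrt((-166/9 + 11786 + 50/9 - 3550) - 1760) = sqrt(74008/9 - 1760) = sqrt(58168/9) = 2*sqrt(14542)/3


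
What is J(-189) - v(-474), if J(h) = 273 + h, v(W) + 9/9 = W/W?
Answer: 84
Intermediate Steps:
v(W) = 0 (v(W) = -1 + W/W = -1 + 1 = 0)
J(-189) - v(-474) = (273 - 189) - 1*0 = 84 + 0 = 84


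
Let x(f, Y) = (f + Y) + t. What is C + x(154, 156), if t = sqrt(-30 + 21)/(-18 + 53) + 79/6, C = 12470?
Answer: 76759/6 + 3*I/35 ≈ 12793.0 + 0.085714*I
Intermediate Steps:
t = 79/6 + 3*I/35 (t = sqrt(-9)/35 + 79*(1/6) = (3*I)*(1/35) + 79/6 = 3*I/35 + 79/6 = 79/6 + 3*I/35 ≈ 13.167 + 0.085714*I)
x(f, Y) = 79/6 + Y + f + 3*I/35 (x(f, Y) = (f + Y) + (79/6 + 3*I/35) = (Y + f) + (79/6 + 3*I/35) = 79/6 + Y + f + 3*I/35)
C + x(154, 156) = 12470 + (79/6 + 156 + 154 + 3*I/35) = 12470 + (1939/6 + 3*I/35) = 76759/6 + 3*I/35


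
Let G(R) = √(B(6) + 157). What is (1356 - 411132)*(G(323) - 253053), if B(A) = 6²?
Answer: 103695046128 - 409776*√193 ≈ 1.0369e+11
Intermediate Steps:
B(A) = 36
G(R) = √193 (G(R) = √(36 + 157) = √193)
(1356 - 411132)*(G(323) - 253053) = (1356 - 411132)*(√193 - 253053) = -409776*(-253053 + √193) = 103695046128 - 409776*√193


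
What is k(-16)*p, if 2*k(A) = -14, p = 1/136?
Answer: -7/136 ≈ -0.051471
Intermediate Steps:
p = 1/136 ≈ 0.0073529
k(A) = -7 (k(A) = (½)*(-14) = -7)
k(-16)*p = -7*1/136 = -7/136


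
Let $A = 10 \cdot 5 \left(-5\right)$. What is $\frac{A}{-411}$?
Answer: $\frac{250}{411} \approx 0.60827$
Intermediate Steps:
$A = -250$ ($A = 50 \left(-5\right) = -250$)
$\frac{A}{-411} = - \frac{250}{-411} = \left(-250\right) \left(- \frac{1}{411}\right) = \frac{250}{411}$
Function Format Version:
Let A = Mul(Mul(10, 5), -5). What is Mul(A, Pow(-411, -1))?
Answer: Rational(250, 411) ≈ 0.60827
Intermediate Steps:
A = -250 (A = Mul(50, -5) = -250)
Mul(A, Pow(-411, -1)) = Mul(-250, Pow(-411, -1)) = Mul(-250, Rational(-1, 411)) = Rational(250, 411)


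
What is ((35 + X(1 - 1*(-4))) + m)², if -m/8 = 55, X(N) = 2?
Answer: 162409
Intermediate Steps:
m = -440 (m = -8*55 = -440)
((35 + X(1 - 1*(-4))) + m)² = ((35 + 2) - 440)² = (37 - 440)² = (-403)² = 162409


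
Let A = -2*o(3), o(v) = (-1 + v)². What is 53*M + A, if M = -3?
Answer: -167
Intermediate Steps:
A = -8 (A = -2*(-1 + 3)² = -2*2² = -2*4 = -8)
53*M + A = 53*(-3) - 8 = -159 - 8 = -167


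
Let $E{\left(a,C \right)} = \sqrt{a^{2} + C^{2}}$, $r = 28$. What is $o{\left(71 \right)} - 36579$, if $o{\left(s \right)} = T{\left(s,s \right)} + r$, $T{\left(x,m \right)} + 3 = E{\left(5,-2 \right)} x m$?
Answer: $-36554 + 5041 \sqrt{29} \approx -9407.4$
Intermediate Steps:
$E{\left(a,C \right)} = \sqrt{C^{2} + a^{2}}$
$T{\left(x,m \right)} = -3 + m x \sqrt{29}$ ($T{\left(x,m \right)} = -3 + \sqrt{\left(-2\right)^{2} + 5^{2}} x m = -3 + \sqrt{4 + 25} x m = -3 + \sqrt{29} x m = -3 + x \sqrt{29} m = -3 + m x \sqrt{29}$)
$o{\left(s \right)} = 25 + \sqrt{29} s^{2}$ ($o{\left(s \right)} = \left(-3 + s s \sqrt{29}\right) + 28 = \left(-3 + \sqrt{29} s^{2}\right) + 28 = 25 + \sqrt{29} s^{2}$)
$o{\left(71 \right)} - 36579 = \left(25 + \sqrt{29} \cdot 71^{2}\right) - 36579 = \left(25 + \sqrt{29} \cdot 5041\right) - 36579 = \left(25 + 5041 \sqrt{29}\right) - 36579 = -36554 + 5041 \sqrt{29}$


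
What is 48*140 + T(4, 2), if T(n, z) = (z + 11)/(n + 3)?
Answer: 47053/7 ≈ 6721.9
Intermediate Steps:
T(n, z) = (11 + z)/(3 + n)
48*140 + T(4, 2) = 48*140 + (11 + 2)/(3 + 4) = 6720 + 13/7 = 47053/7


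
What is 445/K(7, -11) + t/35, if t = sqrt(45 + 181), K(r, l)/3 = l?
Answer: -445/33 + sqrt(226)/35 ≈ -13.055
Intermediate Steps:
K(r, l) = 3*l
t = sqrt(226) ≈ 15.033
445/K(7, -11) + t/35 = 445/((3*(-11))) + sqrt(226)/35 = 445/(-33) + sqrt(226)*(1/35) = 445*(-1/33) + sqrt(226)/35 = -445/33 + sqrt(226)/35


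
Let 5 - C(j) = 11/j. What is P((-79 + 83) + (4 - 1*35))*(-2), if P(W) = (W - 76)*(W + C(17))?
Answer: -79310/17 ≈ -4665.3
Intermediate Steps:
C(j) = 5 - 11/j
P(W) = (-76 + W)*(74/17 + W) (P(W) = (W - 76)*(W + (5 - 11/17)) = (-76 + W)*(W + (5 - 11*1/17)) = (-76 + W)*(W + (5 - 11/17)) = (-76 + W)*(W + 74/17) = (-76 + W)*(74/17 + W))
P((-79 + 83) + (4 - 1*35))*(-2) = (-5624/17 + ((-79 + 83) + (4 - 1*35))**2 - 1218*((-79 + 83) + (4 - 1*35))/17)*(-2) = (-5624/17 + (4 + (4 - 35))**2 - 1218*(4 + (4 - 35))/17)*(-2) = (-5624/17 + (4 - 31)**2 - 1218*(4 - 31)/17)*(-2) = (-5624/17 + (-27)**2 - 1218/17*(-27))*(-2) = (-5624/17 + 729 + 32886/17)*(-2) = (39655/17)*(-2) = -79310/17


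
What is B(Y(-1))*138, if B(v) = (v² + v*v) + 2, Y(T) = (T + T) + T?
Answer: 2760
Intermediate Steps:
Y(T) = 3*T (Y(T) = 2*T + T = 3*T)
B(v) = 2 + 2*v² (B(v) = (v² + v²) + 2 = 2*v² + 2 = 2 + 2*v²)
B(Y(-1))*138 = (2 + 2*(3*(-1))²)*138 = (2 + 2*(-3)²)*138 = (2 + 2*9)*138 = (2 + 18)*138 = 20*138 = 2760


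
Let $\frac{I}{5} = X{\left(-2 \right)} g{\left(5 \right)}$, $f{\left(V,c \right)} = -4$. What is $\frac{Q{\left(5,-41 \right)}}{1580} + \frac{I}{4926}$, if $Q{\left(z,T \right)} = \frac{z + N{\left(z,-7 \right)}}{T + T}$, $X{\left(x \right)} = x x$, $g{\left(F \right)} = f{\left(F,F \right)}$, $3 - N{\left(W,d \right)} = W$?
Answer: $- \frac{5189789}{319106280} \approx -0.016264$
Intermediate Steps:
$N{\left(W,d \right)} = 3 - W$
$g{\left(F \right)} = -4$
$X{\left(x \right)} = x^{2}$
$Q{\left(z,T \right)} = \frac{3}{2 T}$ ($Q{\left(z,T \right)} = \frac{z - \left(-3 + z\right)}{T + T} = \frac{3}{2 T}$)
$I = -80$ ($I = 5 \left(-2\right)^{2} \left(-4\right) = 5 \cdot 4 \left(-4\right) = 5 \left(-16\right) = -80$)
$\frac{Q{\left(5,-41 \right)}}{1580} + \frac{I}{4926} = \frac{\frac{3}{2} \frac{1}{-41}}{1580} - \frac{80}{4926} = \frac{3}{2} \left(- \frac{1}{41}\right) \frac{1}{1580} - \frac{40}{2463} = \left(- \frac{3}{82}\right) \frac{1}{1580} - \frac{40}{2463} = - \frac{3}{129560} - \frac{40}{2463} = - \frac{5189789}{319106280}$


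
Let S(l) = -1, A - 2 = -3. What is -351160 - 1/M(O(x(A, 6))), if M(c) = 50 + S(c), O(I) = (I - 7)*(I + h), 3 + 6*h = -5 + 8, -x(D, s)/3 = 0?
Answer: -17206841/49 ≈ -3.5116e+5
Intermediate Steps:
A = -1 (A = 2 - 3 = -1)
x(D, s) = 0 (x(D, s) = -3*0 = 0)
h = 0 (h = -½ + (-5 + 8)/6 = -½ + (⅙)*3 = -½ + ½ = 0)
O(I) = I*(-7 + I) (O(I) = (I - 7)*(I + 0) = (-7 + I)*I = I*(-7 + I))
M(c) = 49 (M(c) = 50 - 1 = 49)
-351160 - 1/M(O(x(A, 6))) = -351160 - 1/49 = -17206841/49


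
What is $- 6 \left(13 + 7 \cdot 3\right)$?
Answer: $-204$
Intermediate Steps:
$- 6 \left(13 + 7 \cdot 3\right) = - 6 \left(13 + 21\right) = \left(-6\right) 34 = -204$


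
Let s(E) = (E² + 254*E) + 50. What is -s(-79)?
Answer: 13775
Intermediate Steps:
s(E) = 50 + E² + 254*E
-s(-79) = -(50 + (-79)² + 254*(-79)) = -(50 + 6241 - 20066) = -1*(-13775) = 13775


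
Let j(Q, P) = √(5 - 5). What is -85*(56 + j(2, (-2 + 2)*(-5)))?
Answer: -4760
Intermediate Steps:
j(Q, P) = 0 (j(Q, P) = √0 = 0)
-85*(56 + j(2, (-2 + 2)*(-5))) = -85*(56 + 0) = -85*56 = -4760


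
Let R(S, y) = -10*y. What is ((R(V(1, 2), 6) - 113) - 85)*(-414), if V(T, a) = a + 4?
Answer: 106812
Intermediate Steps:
V(T, a) = 4 + a
((R(V(1, 2), 6) - 113) - 85)*(-414) = ((-10*6 - 113) - 85)*(-414) = ((-60 - 113) - 85)*(-414) = (-173 - 85)*(-414) = -258*(-414) = 106812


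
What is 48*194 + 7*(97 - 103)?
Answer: 9270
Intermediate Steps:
48*194 + 7*(97 - 103) = 9312 + 7*(-6) = 9312 - 42 = 9270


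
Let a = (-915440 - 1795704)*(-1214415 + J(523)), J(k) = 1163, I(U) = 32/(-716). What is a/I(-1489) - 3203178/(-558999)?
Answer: -13713756108233932126/186333 ≈ -7.3598e+13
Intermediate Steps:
I(U) = -8/179 (I(U) = 32*(-1/716) = -8/179)
a = 3289300880288 (a = (-915440 - 1795704)*(-1214415 + 1163) = -2711144*(-1213252) = 3289300880288)
a/I(-1489) - 3203178/(-558999) = 3289300880288/(-8/179) - 3203178/(-558999) = 3289300880288*(-179/8) - 3203178*(-1/558999) = -73598107196444 + 1067726/186333 = -13713756108233932126/186333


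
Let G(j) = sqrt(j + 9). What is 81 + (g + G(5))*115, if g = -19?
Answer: -2104 + 115*sqrt(14) ≈ -1673.7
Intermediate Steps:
G(j) = sqrt(9 + j)
81 + (g + G(5))*115 = 81 + (-19 + sqrt(9 + 5))*115 = 81 + (-19 + sqrt(14))*115 = 81 + (-2185 + 115*sqrt(14)) = -2104 + 115*sqrt(14)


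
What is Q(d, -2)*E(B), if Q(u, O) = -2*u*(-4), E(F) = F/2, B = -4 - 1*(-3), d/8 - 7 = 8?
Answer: -480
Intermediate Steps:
d = 120 (d = 56 + 8*8 = 56 + 64 = 120)
B = -1 (B = -4 + 3 = -1)
E(F) = F/2 (E(F) = F*(½) = F/2)
Q(u, O) = 8*u
Q(d, -2)*E(B) = (8*120)*((½)*(-1)) = 960*(-½) = -480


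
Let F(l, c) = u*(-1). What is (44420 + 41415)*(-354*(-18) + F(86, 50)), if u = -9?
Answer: 547713135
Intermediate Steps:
F(l, c) = 9 (F(l, c) = -9*(-1) = 9)
(44420 + 41415)*(-354*(-18) + F(86, 50)) = (44420 + 41415)*(-354*(-18) + 9) = 85835*(6372 + 9) = 85835*6381 = 547713135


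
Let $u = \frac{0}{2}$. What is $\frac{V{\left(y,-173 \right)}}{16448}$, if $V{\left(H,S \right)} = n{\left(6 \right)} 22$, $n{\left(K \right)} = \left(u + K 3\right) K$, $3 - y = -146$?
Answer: $\frac{297}{2056} \approx 0.14446$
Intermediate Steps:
$y = 149$ ($y = 3 - -146 = 3 + 146 = 149$)
$u = 0$ ($u = 0 \cdot \frac{1}{2} = 0$)
$n{\left(K \right)} = 3 K^{2}$ ($n{\left(K \right)} = \left(0 + K 3\right) K = \left(0 + 3 K\right) K = 3 K K = 3 K^{2}$)
$V{\left(H,S \right)} = 2376$ ($V{\left(H,S \right)} = 3 \cdot 6^{2} \cdot 22 = 3 \cdot 36 \cdot 22 = 108 \cdot 22 = 2376$)
$\frac{V{\left(y,-173 \right)}}{16448} = \frac{2376}{16448} = 2376 \cdot \frac{1}{16448} = \frac{297}{2056}$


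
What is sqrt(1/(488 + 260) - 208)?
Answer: 3*I*sqrt(3232669)/374 ≈ 14.422*I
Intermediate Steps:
sqrt(1/(488 + 260) - 208) = sqrt(1/748 - 208) = sqrt(-155583/748) = 3*I*sqrt(3232669)/374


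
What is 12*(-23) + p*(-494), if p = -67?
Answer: 32822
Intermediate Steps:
12*(-23) + p*(-494) = 12*(-23) - 67*(-494) = -276 + 33098 = 32822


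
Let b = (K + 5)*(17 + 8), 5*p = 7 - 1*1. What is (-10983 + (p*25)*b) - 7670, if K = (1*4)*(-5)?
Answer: -29903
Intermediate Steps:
K = -20 (K = 4*(-5) = -20)
p = 6/5 (p = (7 - 1*1)/5 = (7 - 1)/5 = (⅕)*6 = 6/5 ≈ 1.2000)
b = -375 (b = (-20 + 5)*(17 + 8) = -15*25 = -375)
(-10983 + (p*25)*b) - 7670 = (-10983 + ((6/5)*25)*(-375)) - 7670 = (-10983 + 30*(-375)) - 7670 = (-10983 - 11250) - 7670 = -22233 - 7670 = -29903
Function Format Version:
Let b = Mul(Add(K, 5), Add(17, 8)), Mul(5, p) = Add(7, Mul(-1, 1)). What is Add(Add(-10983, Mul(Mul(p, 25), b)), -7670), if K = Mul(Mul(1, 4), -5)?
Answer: -29903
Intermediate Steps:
K = -20 (K = Mul(4, -5) = -20)
p = Rational(6, 5) (p = Mul(Rational(1, 5), Add(7, Mul(-1, 1))) = Mul(Rational(1, 5), Add(7, -1)) = Mul(Rational(1, 5), 6) = Rational(6, 5) ≈ 1.2000)
b = -375 (b = Mul(Add(-20, 5), Add(17, 8)) = Mul(-15, 25) = -375)
Add(Add(-10983, Mul(Mul(p, 25), b)), -7670) = Add(Add(-10983, Mul(Mul(Rational(6, 5), 25), -375)), -7670) = Add(Add(-10983, Mul(30, -375)), -7670) = Add(Add(-10983, -11250), -7670) = Add(-22233, -7670) = -29903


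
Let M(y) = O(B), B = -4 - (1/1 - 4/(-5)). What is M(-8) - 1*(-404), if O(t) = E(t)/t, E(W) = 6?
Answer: 11686/29 ≈ 402.97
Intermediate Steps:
B = -29/5 (B = -4 - (1*1 - 4*(-⅕)) = -4 - (1 + ⅘) = -4 - 1*9/5 = -4 - 9/5 = -29/5 ≈ -5.8000)
O(t) = 6/t
M(y) = -30/29 (M(y) = 6/(-29/5) = 6*(-5/29) = -30/29)
M(-8) - 1*(-404) = -30/29 - 1*(-404) = -30/29 + 404 = 11686/29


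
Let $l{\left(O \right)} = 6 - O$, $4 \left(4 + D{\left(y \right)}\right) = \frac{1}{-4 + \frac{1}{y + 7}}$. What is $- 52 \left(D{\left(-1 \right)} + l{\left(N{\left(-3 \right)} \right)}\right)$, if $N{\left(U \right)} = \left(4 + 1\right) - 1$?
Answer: $\frac{2470}{23} \approx 107.39$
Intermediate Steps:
$N{\left(U \right)} = 4$ ($N{\left(U \right)} = 5 - 1 = 4$)
$D{\left(y \right)} = -4 + \frac{1}{4 \left(-4 + \frac{1}{7 + y}\right)}$ ($D{\left(y \right)} = -4 + \frac{1}{4 \left(-4 + \frac{1}{y + 7}\right)} = -4 + \frac{1}{4 \left(-4 + \frac{1}{7 + y}\right)}$)
$- 52 \left(D{\left(-1 \right)} + l{\left(N{\left(-3 \right)} \right)}\right) = - 52 \left(\frac{-439 - -65}{4 \left(27 + 4 \left(-1\right)\right)} + \left(6 - 4\right)\right) = - 52 \left(\frac{-439 + 65}{4 \left(27 - 4\right)} + \left(6 - 4\right)\right) = - 52 \left(\frac{1}{4} \cdot \frac{1}{23} \left(-374\right) + 2\right) = - 52 \left(- \frac{187}{46} + 2\right) = \left(-52\right) \left(- \frac{95}{46}\right) = \frac{2470}{23}$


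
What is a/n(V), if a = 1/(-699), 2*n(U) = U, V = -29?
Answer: 2/20271 ≈ 9.8663e-5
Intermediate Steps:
n(U) = U/2
a = -1/699 ≈ -0.0014306
a/n(V) = -1/(699*((1/2)*(-29))) = -1/(699*(-29/2)) = -1/699*(-2/29) = 2/20271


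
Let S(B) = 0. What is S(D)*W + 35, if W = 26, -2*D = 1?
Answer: 35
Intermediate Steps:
D = -½ (D = -½*1 = -½ ≈ -0.50000)
S(D)*W + 35 = 0*26 + 35 = 0 + 35 = 35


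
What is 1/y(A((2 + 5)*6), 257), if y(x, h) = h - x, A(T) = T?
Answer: 1/215 ≈ 0.0046512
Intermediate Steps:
1/y(A((2 + 5)*6), 257) = 1/(257 - (2 + 5)*6) = 1/(257 - 7*6) = 1/(257 - 1*42) = 1/(257 - 42) = 1/215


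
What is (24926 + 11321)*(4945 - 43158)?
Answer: -1385106611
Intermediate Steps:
(24926 + 11321)*(4945 - 43158) = 36247*(-38213) = -1385106611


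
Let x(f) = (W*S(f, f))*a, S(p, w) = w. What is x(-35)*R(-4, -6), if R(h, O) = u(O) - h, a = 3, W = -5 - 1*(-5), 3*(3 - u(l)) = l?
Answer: 0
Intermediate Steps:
u(l) = 3 - l/3
W = 0 (W = -5 + 5 = 0)
x(f) = 0 (x(f) = (0*f)*3 = 0*3 = 0)
R(h, O) = 3 - h - O/3 (R(h, O) = (3 - O/3) - h = 3 - h - O/3)
x(-35)*R(-4, -6) = 0*(3 - 1*(-4) - ⅓*(-6)) = 0*(3 + 4 + 2) = 0*9 = 0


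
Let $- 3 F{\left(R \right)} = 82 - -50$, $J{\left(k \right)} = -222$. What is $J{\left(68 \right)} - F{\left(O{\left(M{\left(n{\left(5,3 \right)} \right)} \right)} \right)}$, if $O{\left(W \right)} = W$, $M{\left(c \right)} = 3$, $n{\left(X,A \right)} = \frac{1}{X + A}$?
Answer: $-178$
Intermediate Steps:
$n{\left(X,A \right)} = \frac{1}{A + X}$
$F{\left(R \right)} = -44$ ($F{\left(R \right)} = - \frac{82 - -50}{3} = - \frac{82 + 50}{3} = \left(- \frac{1}{3}\right) 132 = -44$)
$J{\left(68 \right)} - F{\left(O{\left(M{\left(n{\left(5,3 \right)} \right)} \right)} \right)} = -222 - -44 = -222 + 44 = -178$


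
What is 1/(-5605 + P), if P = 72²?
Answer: -1/421 ≈ -0.0023753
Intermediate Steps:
P = 5184
1/(-5605 + P) = 1/(-5605 + 5184) = 1/(-421) = -1/421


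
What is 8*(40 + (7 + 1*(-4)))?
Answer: 344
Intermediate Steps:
8*(40 + (7 + 1*(-4))) = 8*(40 + (7 - 4)) = 8*(40 + 3) = 8*43 = 344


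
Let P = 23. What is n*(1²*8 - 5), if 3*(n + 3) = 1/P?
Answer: -206/23 ≈ -8.9565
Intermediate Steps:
n = -206/69 (n = -3 + (⅓)/23 = -3 + (⅓)*(1/23) = -3 + 1/69 = -206/69 ≈ -2.9855)
n*(1²*8 - 5) = -206*(1²*8 - 5)/69 = -206*(1*8 - 5)/69 = -206*(8 - 5)/69 = -206/69*3 = -206/23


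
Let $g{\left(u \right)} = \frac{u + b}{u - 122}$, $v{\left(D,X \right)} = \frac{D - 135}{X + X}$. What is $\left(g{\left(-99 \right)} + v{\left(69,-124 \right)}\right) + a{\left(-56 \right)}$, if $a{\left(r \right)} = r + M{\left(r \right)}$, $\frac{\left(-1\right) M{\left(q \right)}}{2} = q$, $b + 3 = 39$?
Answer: $\frac{1549729}{27404} \approx 56.551$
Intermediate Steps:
$b = 36$ ($b = -3 + 39 = 36$)
$M{\left(q \right)} = - 2 q$
$a{\left(r \right)} = - r$ ($a{\left(r \right)} = r - 2 r = - r$)
$v{\left(D,X \right)} = \frac{-135 + D}{2 X}$
$g{\left(u \right)} = \frac{36 + u}{-122 + u}$ ($g{\left(u \right)} = \frac{u + 36}{u - 122} = \frac{36 + u}{-122 + u}$)
$\left(g{\left(-99 \right)} + v{\left(69,-124 \right)}\right) + a{\left(-56 \right)} = \left(\frac{36 - 99}{-122 - 99} + \frac{-135 + 69}{2 \left(-124\right)}\right) - -56 = \left(\frac{1}{-221} \left(-63\right) + \frac{1}{2} \left(- \frac{1}{124}\right) \left(-66\right)\right) + 56 = \left(\left(- \frac{1}{221}\right) \left(-63\right) + \frac{33}{124}\right) + 56 = \left(\frac{63}{221} + \frac{33}{124}\right) + 56 = \frac{15105}{27404} + 56 = \frac{1549729}{27404}$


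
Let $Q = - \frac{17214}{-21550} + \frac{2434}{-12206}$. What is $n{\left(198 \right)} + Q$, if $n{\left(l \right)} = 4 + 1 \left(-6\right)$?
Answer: $- \frac{92104304}{65759825} \approx -1.4006$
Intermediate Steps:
$Q = \frac{39415346}{65759825}$ ($Q = \left(-17214\right) \left(- \frac{1}{21550}\right) + 2434 \left(- \frac{1}{12206}\right) = \frac{8607}{10775} - \frac{1217}{6103} = \frac{39415346}{65759825} \approx 0.59938$)
$n{\left(l \right)} = -2$ ($n{\left(l \right)} = 4 - 6 = -2$)
$n{\left(198 \right)} + Q = -2 + \frac{39415346}{65759825} = - \frac{92104304}{65759825}$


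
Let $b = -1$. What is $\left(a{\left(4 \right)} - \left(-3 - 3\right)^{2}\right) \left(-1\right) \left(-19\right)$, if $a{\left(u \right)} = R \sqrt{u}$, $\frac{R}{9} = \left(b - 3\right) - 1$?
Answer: $-2394$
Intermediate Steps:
$R = -45$ ($R = 9 \left(\left(-1 - 3\right) - 1\right) = 9 \left(-4 - 1\right) = 9 \left(-5\right) = -45$)
$a{\left(u \right)} = - 45 \sqrt{u}$
$\left(a{\left(4 \right)} - \left(-3 - 3\right)^{2}\right) \left(-1\right) \left(-19\right) = \left(- 45 \sqrt{4} - \left(-3 - 3\right)^{2}\right) \left(-1\right) \left(-19\right) = \left(\left(-45\right) 2 - \left(-6\right)^{2}\right) \left(-1\right) \left(-19\right) = \left(-90 - 36\right) \left(-1\right) \left(-19\right) = \left(-126\right) \left(-1\right) \left(-19\right) = 126 \left(-19\right) = -2394$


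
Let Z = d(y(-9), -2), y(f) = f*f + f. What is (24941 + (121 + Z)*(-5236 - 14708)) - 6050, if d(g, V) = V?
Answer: -2354445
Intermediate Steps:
y(f) = f + f² (y(f) = f² + f = f + f²)
Z = -2
(24941 + (121 + Z)*(-5236 - 14708)) - 6050 = (24941 + (121 - 2)*(-5236 - 14708)) - 6050 = (24941 + 119*(-19944)) - 6050 = (24941 - 2373336) - 6050 = -2348395 - 6050 = -2354445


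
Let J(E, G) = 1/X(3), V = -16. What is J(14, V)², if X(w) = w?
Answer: ⅑ ≈ 0.11111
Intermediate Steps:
J(E, G) = ⅓ (J(E, G) = 1/3 = ⅓)
J(14, V)² = (⅓)² = ⅑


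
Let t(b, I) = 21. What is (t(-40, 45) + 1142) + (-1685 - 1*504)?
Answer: -1026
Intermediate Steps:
(t(-40, 45) + 1142) + (-1685 - 1*504) = (21 + 1142) + (-1685 - 1*504) = 1163 + (-1685 - 504) = 1163 - 2189 = -1026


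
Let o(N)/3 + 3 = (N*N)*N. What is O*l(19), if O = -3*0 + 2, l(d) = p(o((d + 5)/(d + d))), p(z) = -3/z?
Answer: 13718/18849 ≈ 0.72778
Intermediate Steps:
o(N) = -9 + 3*N³ (o(N) = -9 + 3*((N*N)*N) = -9 + 3*(N²*N) = -9 + 3*N³)
l(d) = -3/(-9 + 3*(5 + d)³/(8*d³)) (l(d) = -3/(-9 + 3*((d + 5)/(d + d))³) = -3/(-9 + 3*((5 + d)/((2*d)))³) = -3/(-9 + 3*((5 + d)*(1/(2*d)))³) = -3/(-9 + 3*((5 + d)/(2*d))³) = -3/(-9 + 3*((5 + d)³/(8*d³))) = -3/(-9 + 3*(5 + d)³/(8*d³)))
O = 2 (O = 0 + 2 = 2)
O*l(19) = 2*(8*19³/(-(5 + 19)³ + 24*19³)) = 2*(8*6859/(-1*24³ + 24*6859)) = 2*(8*6859/(-1*13824 + 164616)) = 2*(8*6859/(-13824 + 164616)) = 2*(8*6859/150792) = 2*(8*6859*(1/150792)) = 2*(6859/18849) = 13718/18849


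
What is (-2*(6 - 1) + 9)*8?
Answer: -8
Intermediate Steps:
(-2*(6 - 1) + 9)*8 = (-2*5 + 9)*8 = (-10 + 9)*8 = -1*8 = -8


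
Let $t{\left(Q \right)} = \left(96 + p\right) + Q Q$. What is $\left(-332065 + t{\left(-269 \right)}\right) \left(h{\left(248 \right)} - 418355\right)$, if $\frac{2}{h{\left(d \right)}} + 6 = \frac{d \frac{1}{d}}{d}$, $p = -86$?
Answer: $\frac{161554178179414}{1487} \approx 1.0864 \cdot 10^{11}$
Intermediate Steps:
$t{\left(Q \right)} = 10 + Q^{2}$ ($t{\left(Q \right)} = \left(96 - 86\right) + Q Q = 10 + Q^{2}$)
$h{\left(d \right)} = \frac{2}{-6 + \frac{1}{d}}$ ($h{\left(d \right)} = \frac{2}{-6 + \frac{d \frac{1}{d}}{d}} = \frac{2}{-6 + 1 \frac{1}{d}} = \frac{2}{-6 + \frac{1}{d}}$)
$\left(-332065 + t{\left(-269 \right)}\right) \left(h{\left(248 \right)} - 418355\right) = \left(-332065 + \left(10 + \left(-269\right)^{2}\right)\right) \left(\left(-2\right) 248 \frac{1}{-1 + 6 \cdot 248} - 418355\right) = \left(-332065 + \left(10 + 72361\right)\right) \left(\left(-2\right) 248 \frac{1}{-1 + 1488} - 418355\right) = \left(-332065 + 72371\right) \left(\left(-2\right) 248 \cdot \frac{1}{1487} - 418355\right) = - 259694 \left(\left(-2\right) 248 \cdot \frac{1}{1487} - 418355\right) = - 259694 \left(- \frac{496}{1487} - 418355\right) = \left(-259694\right) \left(- \frac{622094381}{1487}\right) = \frac{161554178179414}{1487}$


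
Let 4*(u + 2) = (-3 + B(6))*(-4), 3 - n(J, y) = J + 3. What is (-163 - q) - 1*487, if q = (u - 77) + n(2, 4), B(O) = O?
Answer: -566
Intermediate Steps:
n(J, y) = -J (n(J, y) = 3 - (J + 3) = 3 - (3 + J) = 3 + (-3 - J) = -J)
u = -5 (u = -2 + ((-3 + 6)*(-4))/4 = -2 + (3*(-4))/4 = -2 + (¼)*(-12) = -2 - 3 = -5)
q = -84 (q = (-5 - 77) - 1*2 = -82 - 2 = -84)
(-163 - q) - 1*487 = (-163 - 1*(-84)) - 1*487 = (-163 + 84) - 487 = -79 - 487 = -566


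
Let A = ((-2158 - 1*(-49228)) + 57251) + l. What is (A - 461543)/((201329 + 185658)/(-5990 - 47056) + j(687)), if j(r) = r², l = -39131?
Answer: -21024941238/25035680587 ≈ -0.83980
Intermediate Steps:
A = 65190 (A = ((-2158 - 1*(-49228)) + 57251) - 39131 = ((-2158 + 49228) + 57251) - 39131 = (47070 + 57251) - 39131 = 104321 - 39131 = 65190)
(A - 461543)/((201329 + 185658)/(-5990 - 47056) + j(687)) = (65190 - 461543)/((201329 + 185658)/(-5990 - 47056) + 687²) = -396353/(386987/(-53046) + 471969) = -396353/(386987*(-1/53046) + 471969) = -396353/(-386987/53046 + 471969) = -396353/25035680587/53046 = -396353*53046/25035680587 = -21024941238/25035680587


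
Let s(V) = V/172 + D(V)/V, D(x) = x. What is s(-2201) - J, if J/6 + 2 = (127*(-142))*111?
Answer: 2065830803/172 ≈ 1.2011e+7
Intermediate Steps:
J = -12010656 (J = -12 + 6*((127*(-142))*111) = -12 + 6*(-18034*111) = -12 + 6*(-2001774) = -12 - 12010644 = -12010656)
s(V) = 1 + V/172 (s(V) = V/172 + V/V = V*(1/172) + 1 = V/172 + 1 = 1 + V/172)
s(-2201) - J = (1 + (1/172)*(-2201)) - 1*(-12010656) = (1 - 2201/172) + 12010656 = -2029/172 + 12010656 = 2065830803/172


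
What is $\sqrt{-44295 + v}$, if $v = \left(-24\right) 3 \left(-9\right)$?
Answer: $i \sqrt{43647} \approx 208.92 i$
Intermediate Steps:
$v = 648$ ($v = \left(-72\right) \left(-9\right) = 648$)
$\sqrt{-44295 + v} = \sqrt{-44295 + 648} = \sqrt{-43647} = i \sqrt{43647}$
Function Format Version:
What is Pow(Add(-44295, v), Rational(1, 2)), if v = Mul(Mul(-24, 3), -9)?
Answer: Mul(I, Pow(43647, Rational(1, 2))) ≈ Mul(208.92, I)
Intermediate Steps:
v = 648 (v = Mul(-72, -9) = 648)
Pow(Add(-44295, v), Rational(1, 2)) = Pow(Add(-44295, 648), Rational(1, 2)) = Pow(-43647, Rational(1, 2)) = Mul(I, Pow(43647, Rational(1, 2)))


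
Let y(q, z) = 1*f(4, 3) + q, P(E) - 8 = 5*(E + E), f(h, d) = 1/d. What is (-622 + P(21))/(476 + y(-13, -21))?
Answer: -606/695 ≈ -0.87194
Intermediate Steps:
P(E) = 8 + 10*E (P(E) = 8 + 5*(E + E) = 8 + 5*(2*E) = 8 + 10*E)
y(q, z) = ⅓ + q (y(q, z) = 1/3 + q = 1*(⅓) + q = ⅓ + q)
(-622 + P(21))/(476 + y(-13, -21)) = (-622 + (8 + 10*21))/(476 + (⅓ - 13)) = (-622 + (8 + 210))/(476 - 38/3) = (-622 + 218)/(1390/3) = -404*3/1390 = -606/695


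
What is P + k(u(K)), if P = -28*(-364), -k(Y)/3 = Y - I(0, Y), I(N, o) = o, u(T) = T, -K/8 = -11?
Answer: 10192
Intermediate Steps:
K = 88 (K = -8*(-11) = 88)
k(Y) = 0 (k(Y) = -3*(Y - Y) = -3*0 = 0)
P = 10192
P + k(u(K)) = 10192 + 0 = 10192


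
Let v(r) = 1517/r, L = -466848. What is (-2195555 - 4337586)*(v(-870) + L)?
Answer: 2653495825099057/870 ≈ 3.0500e+12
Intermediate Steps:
(-2195555 - 4337586)*(v(-870) + L) = (-2195555 - 4337586)*(1517/(-870) - 466848) = -6533141*(1517*(-1/870) - 466848) = -6533141*(-1517/870 - 466848) = -6533141*(-406159277/870) = 2653495825099057/870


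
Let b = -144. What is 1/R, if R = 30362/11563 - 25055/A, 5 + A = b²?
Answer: 239712553/339723657 ≈ 0.70561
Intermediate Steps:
A = 20731 (A = -5 + (-144)² = -5 + 20736 = 20731)
R = 339723657/239712553 (R = 30362/11563 - 25055/20731 = 339723657/239712553 ≈ 1.4172)
1/R = 1/(339723657/239712553) = 239712553/339723657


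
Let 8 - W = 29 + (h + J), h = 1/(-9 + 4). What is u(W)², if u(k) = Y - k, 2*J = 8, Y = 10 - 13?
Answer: 11881/25 ≈ 475.24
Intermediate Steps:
h = -⅕ (h = 1/(-5) = -⅕ ≈ -0.20000)
Y = -3
J = 4 (J = (½)*8 = 4)
W = -124/5 (W = 8 - (29 + (-⅕ + 4)) = 8 - (29 + 19/5) = 8 - 1*164/5 = 8 - 164/5 = -124/5 ≈ -24.800)
u(k) = -3 - k
u(W)² = (-3 - 1*(-124/5))² = (-3 + 124/5)² = (109/5)² = 11881/25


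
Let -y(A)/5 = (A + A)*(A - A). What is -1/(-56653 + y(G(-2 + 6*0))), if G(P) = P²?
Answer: 1/56653 ≈ 1.7651e-5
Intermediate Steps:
y(A) = 0 (y(A) = -5*(A + A)*(A - A) = -5*2*A*0 = -5*0 = 0)
-1/(-56653 + y(G(-2 + 6*0))) = -1/(-56653 + 0) = -1/(-56653) = -1*(-1/56653) = 1/56653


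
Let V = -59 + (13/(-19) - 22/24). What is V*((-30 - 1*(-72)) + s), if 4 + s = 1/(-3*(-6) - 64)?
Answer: -24138299/10488 ≈ -2301.5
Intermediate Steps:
V = -13817/228 (V = -59 + (13*(-1/19) - 22*1/24) = -59 + (-13/19 - 11/12) = -59 - 365/228 = -13817/228 ≈ -60.601)
s = -185/46 (s = -4 + 1/(-3*(-6) - 64) = -4 + 1/(18 - 64) = -4 + 1/(-46) = -4 - 1/46 = -185/46 ≈ -4.0217)
V*((-30 - 1*(-72)) + s) = -13817*((-30 - 1*(-72)) - 185/46)/228 = -13817*((-30 + 72) - 185/46)/228 = -13817*(42 - 185/46)/228 = -13817/228*1747/46 = -24138299/10488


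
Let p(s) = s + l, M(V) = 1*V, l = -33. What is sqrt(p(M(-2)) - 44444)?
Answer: I*sqrt(44479) ≈ 210.9*I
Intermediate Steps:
M(V) = V
p(s) = -33 + s (p(s) = s - 33 = -33 + s)
sqrt(p(M(-2)) - 44444) = sqrt((-33 - 2) - 44444) = sqrt(-35 - 44444) = sqrt(-44479) = I*sqrt(44479)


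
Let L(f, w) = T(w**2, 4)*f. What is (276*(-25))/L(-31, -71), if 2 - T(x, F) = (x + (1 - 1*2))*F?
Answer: -3450/312449 ≈ -0.011042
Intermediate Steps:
T(x, F) = 2 - F*(-1 + x) (T(x, F) = 2 - (x + (1 - 1*2))*F = 2 - (x + (1 - 2))*F = 2 - (x - 1)*F = 2 - (-1 + x)*F = 2 - F*(-1 + x))
L(f, w) = f*(6 - 4*w**2) (L(f, w) = (2 + 4 - 1*4*w**2)*f = (2 + 4 - 4*w**2)*f = (6 - 4*w**2)*f = f*(6 - 4*w**2))
(276*(-25))/L(-31, -71) = (276*(-25))/((2*(-31)*(3 - 2*(-71)**2))) = -6900*(-1/(62*(3 - 2*5041))) = -6900*(-1/(62*(3 - 10082))) = -6900/(2*(-31)*(-10079)) = -6900/624898 = -6900*1/624898 = -3450/312449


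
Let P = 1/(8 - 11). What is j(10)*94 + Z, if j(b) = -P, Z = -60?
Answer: -86/3 ≈ -28.667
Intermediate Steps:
P = -1/3 (P = 1/(-3) = -1/3 ≈ -0.33333)
j(b) = 1/3 (j(b) = -1*(-1/3) = 1/3)
j(10)*94 + Z = (1/3)*94 - 60 = 94/3 - 60 = -86/3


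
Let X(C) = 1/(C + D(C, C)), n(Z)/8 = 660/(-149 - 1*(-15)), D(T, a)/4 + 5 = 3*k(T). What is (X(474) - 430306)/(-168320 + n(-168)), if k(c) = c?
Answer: 177076943217/69282251360 ≈ 2.5559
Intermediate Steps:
D(T, a) = -20 + 12*T (D(T, a) = -20 + 4*(3*T) = -20 + 12*T)
n(Z) = -2640/67 (n(Z) = 8*(660/(-149 - 1*(-15))) = 8*(660/(-149 + 15)) = 8*(660/(-134)) = 8*(660*(-1/134)) = 8*(-330/67) = -2640/67)
X(C) = 1/(-20 + 13*C) (X(C) = 1/(C + (-20 + 12*C)) = 1/(-20 + 13*C))
(X(474) - 430306)/(-168320 + n(-168)) = (1/(-20 + 13*474) - 430306)/(-168320 - 2640/67) = (1/(-20 + 6162) - 430306)/(-11280080/67) = (1/6142 - 430306)*(-67/11280080) = -2642939451/6142*(-67/11280080) = 177076943217/69282251360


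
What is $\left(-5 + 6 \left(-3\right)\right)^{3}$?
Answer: $-12167$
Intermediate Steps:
$\left(-5 + 6 \left(-3\right)\right)^{3} = \left(-5 - 18\right)^{3} = \left(-23\right)^{3} = -12167$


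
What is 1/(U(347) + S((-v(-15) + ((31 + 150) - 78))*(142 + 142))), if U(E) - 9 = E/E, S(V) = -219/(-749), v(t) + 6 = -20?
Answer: 749/7709 ≈ 0.097159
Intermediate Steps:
v(t) = -26 (v(t) = -6 - 20 = -26)
S(V) = 219/749 (S(V) = -219*(-1/749) = 219/749)
U(E) = 10 (U(E) = 9 + E/E = 9 + 1 = 10)
1/(U(347) + S((-v(-15) + ((31 + 150) - 78))*(142 + 142))) = 1/(10 + 219/749) = 1/(7709/749) = 749/7709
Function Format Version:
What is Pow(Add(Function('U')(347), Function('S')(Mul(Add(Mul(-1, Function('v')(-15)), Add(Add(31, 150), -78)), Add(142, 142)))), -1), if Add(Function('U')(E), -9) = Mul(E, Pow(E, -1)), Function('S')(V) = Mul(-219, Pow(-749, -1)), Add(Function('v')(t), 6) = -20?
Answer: Rational(749, 7709) ≈ 0.097159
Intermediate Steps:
Function('v')(t) = -26 (Function('v')(t) = Add(-6, -20) = -26)
Function('S')(V) = Rational(219, 749) (Function('S')(V) = Mul(-219, Rational(-1, 749)) = Rational(219, 749))
Function('U')(E) = 10 (Function('U')(E) = Add(9, Mul(E, Pow(E, -1))) = Add(9, 1) = 10)
Pow(Add(Function('U')(347), Function('S')(Mul(Add(Mul(-1, Function('v')(-15)), Add(Add(31, 150), -78)), Add(142, 142)))), -1) = Pow(Add(10, Rational(219, 749)), -1) = Pow(Rational(7709, 749), -1) = Rational(749, 7709)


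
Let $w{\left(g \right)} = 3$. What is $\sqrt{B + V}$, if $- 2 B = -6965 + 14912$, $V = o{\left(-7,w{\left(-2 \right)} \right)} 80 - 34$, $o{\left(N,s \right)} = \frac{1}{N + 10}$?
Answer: $\frac{i \sqrt{143310}}{6} \approx 63.094 i$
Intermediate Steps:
$o{\left(N,s \right)} = \frac{1}{10 + N}$
$V = - \frac{22}{3}$ ($V = \frac{1}{10 - 7} \cdot 80 - 34 = \frac{1}{3} \cdot 80 - 34 = \frac{80}{3} - 34 = - \frac{22}{3} \approx -7.3333$)
$B = - \frac{7947}{2}$ ($B = - \frac{-6965 + 14912}{2} = \left(- \frac{1}{2}\right) 7947 = - \frac{7947}{2} \approx -3973.5$)
$\sqrt{B + V} = \sqrt{- \frac{7947}{2} - \frac{22}{3}} = \sqrt{- \frac{23885}{6}} = \frac{i \sqrt{143310}}{6}$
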